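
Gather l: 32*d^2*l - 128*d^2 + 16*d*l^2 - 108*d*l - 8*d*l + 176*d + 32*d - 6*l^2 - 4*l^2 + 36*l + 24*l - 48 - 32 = -128*d^2 + 208*d + l^2*(16*d - 10) + l*(32*d^2 - 116*d + 60) - 80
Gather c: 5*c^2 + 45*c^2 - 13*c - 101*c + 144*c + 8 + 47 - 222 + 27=50*c^2 + 30*c - 140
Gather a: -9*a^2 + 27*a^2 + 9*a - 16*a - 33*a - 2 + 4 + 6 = 18*a^2 - 40*a + 8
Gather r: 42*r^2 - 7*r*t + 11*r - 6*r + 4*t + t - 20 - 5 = 42*r^2 + r*(5 - 7*t) + 5*t - 25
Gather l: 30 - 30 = 0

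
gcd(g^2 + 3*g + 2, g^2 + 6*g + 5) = g + 1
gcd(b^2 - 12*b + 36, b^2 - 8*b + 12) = b - 6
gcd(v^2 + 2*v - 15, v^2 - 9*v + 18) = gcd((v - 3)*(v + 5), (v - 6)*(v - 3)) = v - 3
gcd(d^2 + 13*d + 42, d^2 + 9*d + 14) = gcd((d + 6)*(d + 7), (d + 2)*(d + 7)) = d + 7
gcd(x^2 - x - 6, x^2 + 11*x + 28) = 1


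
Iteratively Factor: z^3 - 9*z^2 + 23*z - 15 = (z - 1)*(z^2 - 8*z + 15) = (z - 3)*(z - 1)*(z - 5)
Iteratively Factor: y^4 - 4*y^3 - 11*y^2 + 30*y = (y)*(y^3 - 4*y^2 - 11*y + 30) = y*(y + 3)*(y^2 - 7*y + 10) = y*(y - 2)*(y + 3)*(y - 5)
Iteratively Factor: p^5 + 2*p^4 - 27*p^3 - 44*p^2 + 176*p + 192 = (p + 4)*(p^4 - 2*p^3 - 19*p^2 + 32*p + 48) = (p + 1)*(p + 4)*(p^3 - 3*p^2 - 16*p + 48) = (p + 1)*(p + 4)^2*(p^2 - 7*p + 12) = (p - 4)*(p + 1)*(p + 4)^2*(p - 3)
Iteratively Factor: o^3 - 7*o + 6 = (o - 1)*(o^2 + o - 6) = (o - 1)*(o + 3)*(o - 2)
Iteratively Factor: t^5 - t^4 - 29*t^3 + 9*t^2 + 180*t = (t)*(t^4 - t^3 - 29*t^2 + 9*t + 180) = t*(t + 3)*(t^3 - 4*t^2 - 17*t + 60) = t*(t + 3)*(t + 4)*(t^2 - 8*t + 15) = t*(t - 5)*(t + 3)*(t + 4)*(t - 3)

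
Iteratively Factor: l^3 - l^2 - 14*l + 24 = (l + 4)*(l^2 - 5*l + 6) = (l - 2)*(l + 4)*(l - 3)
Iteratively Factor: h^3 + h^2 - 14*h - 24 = (h + 2)*(h^2 - h - 12) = (h + 2)*(h + 3)*(h - 4)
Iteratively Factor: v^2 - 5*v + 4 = (v - 4)*(v - 1)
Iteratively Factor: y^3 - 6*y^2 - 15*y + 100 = (y - 5)*(y^2 - y - 20) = (y - 5)*(y + 4)*(y - 5)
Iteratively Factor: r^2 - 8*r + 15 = (r - 5)*(r - 3)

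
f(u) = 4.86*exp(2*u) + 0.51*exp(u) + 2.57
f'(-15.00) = 0.00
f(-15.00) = 2.57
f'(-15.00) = 0.00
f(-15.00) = 2.57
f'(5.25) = 353083.87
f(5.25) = 176593.10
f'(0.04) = 11.06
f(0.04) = 8.37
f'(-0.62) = 3.09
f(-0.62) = 4.25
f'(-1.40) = 0.72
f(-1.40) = 2.99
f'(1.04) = 79.25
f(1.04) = 42.91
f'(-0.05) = 9.28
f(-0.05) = 7.45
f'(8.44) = 208238987.07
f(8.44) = 104120676.38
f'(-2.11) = 0.20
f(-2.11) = 2.70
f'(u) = 9.72*exp(2*u) + 0.51*exp(u)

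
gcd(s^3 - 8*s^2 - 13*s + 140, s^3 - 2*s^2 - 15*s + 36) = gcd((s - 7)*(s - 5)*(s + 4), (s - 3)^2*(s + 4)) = s + 4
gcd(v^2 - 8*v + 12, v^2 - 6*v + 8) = v - 2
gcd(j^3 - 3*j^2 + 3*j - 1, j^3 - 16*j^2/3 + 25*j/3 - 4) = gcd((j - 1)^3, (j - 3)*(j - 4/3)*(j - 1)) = j - 1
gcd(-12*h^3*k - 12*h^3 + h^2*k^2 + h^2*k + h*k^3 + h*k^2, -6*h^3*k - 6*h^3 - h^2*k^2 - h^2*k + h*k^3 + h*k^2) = 3*h^2*k + 3*h^2 - h*k^2 - h*k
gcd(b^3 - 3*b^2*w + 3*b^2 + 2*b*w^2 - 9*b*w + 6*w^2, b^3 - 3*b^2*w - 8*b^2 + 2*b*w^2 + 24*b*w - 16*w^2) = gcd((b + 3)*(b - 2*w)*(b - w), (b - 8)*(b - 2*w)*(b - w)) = b^2 - 3*b*w + 2*w^2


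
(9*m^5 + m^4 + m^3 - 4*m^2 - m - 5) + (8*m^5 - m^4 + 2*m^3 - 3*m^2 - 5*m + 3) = 17*m^5 + 3*m^3 - 7*m^2 - 6*m - 2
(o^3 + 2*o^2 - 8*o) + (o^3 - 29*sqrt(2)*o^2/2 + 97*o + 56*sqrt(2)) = 2*o^3 - 29*sqrt(2)*o^2/2 + 2*o^2 + 89*o + 56*sqrt(2)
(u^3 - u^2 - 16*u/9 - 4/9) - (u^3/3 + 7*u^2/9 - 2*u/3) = 2*u^3/3 - 16*u^2/9 - 10*u/9 - 4/9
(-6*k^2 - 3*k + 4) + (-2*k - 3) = -6*k^2 - 5*k + 1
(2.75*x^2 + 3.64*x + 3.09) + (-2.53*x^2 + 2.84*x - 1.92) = 0.22*x^2 + 6.48*x + 1.17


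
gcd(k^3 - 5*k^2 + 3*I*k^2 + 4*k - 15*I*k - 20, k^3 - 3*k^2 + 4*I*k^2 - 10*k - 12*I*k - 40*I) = k^2 + k*(-5 + 4*I) - 20*I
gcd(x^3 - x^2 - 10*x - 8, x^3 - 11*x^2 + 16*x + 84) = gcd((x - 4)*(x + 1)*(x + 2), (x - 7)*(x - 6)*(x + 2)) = x + 2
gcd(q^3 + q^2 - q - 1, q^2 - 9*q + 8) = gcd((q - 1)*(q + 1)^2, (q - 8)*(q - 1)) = q - 1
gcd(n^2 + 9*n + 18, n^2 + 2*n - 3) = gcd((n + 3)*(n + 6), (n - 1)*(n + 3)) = n + 3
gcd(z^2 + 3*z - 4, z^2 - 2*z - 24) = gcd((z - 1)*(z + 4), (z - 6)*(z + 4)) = z + 4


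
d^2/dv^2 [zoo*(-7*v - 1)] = 0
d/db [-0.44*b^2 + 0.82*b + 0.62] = 0.82 - 0.88*b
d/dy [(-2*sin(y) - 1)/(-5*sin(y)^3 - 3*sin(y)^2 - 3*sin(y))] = -(20*sin(y)^3 + 21*sin(y)^2 + 6*sin(y) + 3)*cos(y)/((5*sin(y)^2 + 3*sin(y) + 3)^2*sin(y)^2)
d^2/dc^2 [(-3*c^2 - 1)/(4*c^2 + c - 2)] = 6*(4*c^3 - 40*c^2 - 4*c - 7)/(64*c^6 + 48*c^5 - 84*c^4 - 47*c^3 + 42*c^2 + 12*c - 8)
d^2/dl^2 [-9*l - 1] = 0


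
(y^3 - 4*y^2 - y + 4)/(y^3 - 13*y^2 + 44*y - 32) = (y + 1)/(y - 8)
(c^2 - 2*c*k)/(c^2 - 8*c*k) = (c - 2*k)/(c - 8*k)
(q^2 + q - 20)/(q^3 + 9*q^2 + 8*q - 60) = (q - 4)/(q^2 + 4*q - 12)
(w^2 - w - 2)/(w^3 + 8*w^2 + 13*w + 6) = (w - 2)/(w^2 + 7*w + 6)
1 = 1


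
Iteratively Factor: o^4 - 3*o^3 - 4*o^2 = (o - 4)*(o^3 + o^2) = o*(o - 4)*(o^2 + o) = o^2*(o - 4)*(o + 1)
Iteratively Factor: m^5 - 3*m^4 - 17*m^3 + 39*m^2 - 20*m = (m)*(m^4 - 3*m^3 - 17*m^2 + 39*m - 20) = m*(m + 4)*(m^3 - 7*m^2 + 11*m - 5) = m*(m - 5)*(m + 4)*(m^2 - 2*m + 1) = m*(m - 5)*(m - 1)*(m + 4)*(m - 1)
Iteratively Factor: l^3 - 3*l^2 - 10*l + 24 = (l - 4)*(l^2 + l - 6) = (l - 4)*(l + 3)*(l - 2)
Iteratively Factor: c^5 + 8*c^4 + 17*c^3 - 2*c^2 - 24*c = (c)*(c^4 + 8*c^3 + 17*c^2 - 2*c - 24) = c*(c + 4)*(c^3 + 4*c^2 + c - 6) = c*(c - 1)*(c + 4)*(c^2 + 5*c + 6) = c*(c - 1)*(c + 3)*(c + 4)*(c + 2)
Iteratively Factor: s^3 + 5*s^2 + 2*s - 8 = (s + 2)*(s^2 + 3*s - 4) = (s + 2)*(s + 4)*(s - 1)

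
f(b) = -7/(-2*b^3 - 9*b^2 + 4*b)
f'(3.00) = -0.05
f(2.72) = 0.07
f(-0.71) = 1.05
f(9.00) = 0.00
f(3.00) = 0.06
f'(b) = -7*(6*b^2 + 18*b - 4)/(-2*b^3 - 9*b^2 + 4*b)^2 = 14*(-3*b^2 - 9*b + 2)/(b^2*(2*b^2 + 9*b - 4)^2)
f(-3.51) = 0.18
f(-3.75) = 0.19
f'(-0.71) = 2.17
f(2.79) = 0.07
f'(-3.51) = -0.03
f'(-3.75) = -0.07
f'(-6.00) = -0.10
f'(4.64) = -0.01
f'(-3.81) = -0.08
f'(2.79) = -0.06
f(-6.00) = -0.08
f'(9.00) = 0.00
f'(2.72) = -0.07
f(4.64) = 0.02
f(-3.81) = 0.20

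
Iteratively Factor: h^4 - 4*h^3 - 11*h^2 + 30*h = (h + 3)*(h^3 - 7*h^2 + 10*h) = h*(h + 3)*(h^2 - 7*h + 10) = h*(h - 2)*(h + 3)*(h - 5)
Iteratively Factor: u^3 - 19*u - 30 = (u + 2)*(u^2 - 2*u - 15) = (u - 5)*(u + 2)*(u + 3)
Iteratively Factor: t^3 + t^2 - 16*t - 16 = (t + 1)*(t^2 - 16) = (t - 4)*(t + 1)*(t + 4)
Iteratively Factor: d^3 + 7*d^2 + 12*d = (d)*(d^2 + 7*d + 12) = d*(d + 4)*(d + 3)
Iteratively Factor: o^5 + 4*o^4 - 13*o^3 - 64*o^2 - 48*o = (o - 4)*(o^4 + 8*o^3 + 19*o^2 + 12*o) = (o - 4)*(o + 1)*(o^3 + 7*o^2 + 12*o) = (o - 4)*(o + 1)*(o + 3)*(o^2 + 4*o) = (o - 4)*(o + 1)*(o + 3)*(o + 4)*(o)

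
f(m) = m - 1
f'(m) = 1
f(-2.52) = -3.52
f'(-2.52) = 1.00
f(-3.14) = -4.14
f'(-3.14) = 1.00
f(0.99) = -0.01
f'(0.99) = 1.00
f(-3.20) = -4.20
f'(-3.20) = 1.00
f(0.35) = -0.65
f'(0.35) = 1.00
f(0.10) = -0.90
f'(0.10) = 1.00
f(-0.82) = -1.82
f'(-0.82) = 1.00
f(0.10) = -0.90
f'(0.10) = 1.00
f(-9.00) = -10.00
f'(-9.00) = 1.00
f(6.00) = 5.00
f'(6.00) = 1.00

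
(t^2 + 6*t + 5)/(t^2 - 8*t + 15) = (t^2 + 6*t + 5)/(t^2 - 8*t + 15)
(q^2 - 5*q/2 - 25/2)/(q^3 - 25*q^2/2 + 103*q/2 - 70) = (2*q + 5)/(2*q^2 - 15*q + 28)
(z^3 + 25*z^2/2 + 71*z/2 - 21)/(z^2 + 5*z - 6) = (2*z^2 + 13*z - 7)/(2*(z - 1))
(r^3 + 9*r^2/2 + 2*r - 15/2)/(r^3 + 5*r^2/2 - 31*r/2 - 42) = (2*r^2 + 3*r - 5)/(2*r^2 - r - 28)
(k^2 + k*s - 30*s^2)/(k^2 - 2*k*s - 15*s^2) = (k + 6*s)/(k + 3*s)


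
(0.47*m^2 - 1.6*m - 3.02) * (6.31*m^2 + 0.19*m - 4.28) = 2.9657*m^4 - 10.0067*m^3 - 21.3718*m^2 + 6.2742*m + 12.9256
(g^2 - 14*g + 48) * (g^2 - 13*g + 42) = g^4 - 27*g^3 + 272*g^2 - 1212*g + 2016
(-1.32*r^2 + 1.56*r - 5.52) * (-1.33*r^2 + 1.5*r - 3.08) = 1.7556*r^4 - 4.0548*r^3 + 13.7472*r^2 - 13.0848*r + 17.0016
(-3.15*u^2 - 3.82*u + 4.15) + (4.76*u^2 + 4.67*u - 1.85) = 1.61*u^2 + 0.85*u + 2.3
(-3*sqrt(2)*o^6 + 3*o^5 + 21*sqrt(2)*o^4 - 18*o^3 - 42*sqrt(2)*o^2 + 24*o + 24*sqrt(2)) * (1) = -3*sqrt(2)*o^6 + 3*o^5 + 21*sqrt(2)*o^4 - 18*o^3 - 42*sqrt(2)*o^2 + 24*o + 24*sqrt(2)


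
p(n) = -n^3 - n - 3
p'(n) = -3*n^2 - 1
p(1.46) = -7.57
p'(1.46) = -7.39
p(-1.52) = 2.03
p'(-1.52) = -7.93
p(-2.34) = 12.15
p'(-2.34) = -17.43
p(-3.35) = 37.95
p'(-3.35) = -34.67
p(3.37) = -44.64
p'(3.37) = -35.07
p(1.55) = -8.27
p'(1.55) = -8.21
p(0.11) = -3.11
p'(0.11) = -1.04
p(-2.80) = 21.75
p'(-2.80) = -24.52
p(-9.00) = 735.00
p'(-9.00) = -244.00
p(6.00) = -225.00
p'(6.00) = -109.00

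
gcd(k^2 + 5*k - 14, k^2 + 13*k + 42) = k + 7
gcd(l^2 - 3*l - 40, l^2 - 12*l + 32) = l - 8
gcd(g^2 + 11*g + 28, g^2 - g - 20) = g + 4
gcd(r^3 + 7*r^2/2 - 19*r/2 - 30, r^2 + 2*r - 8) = r + 4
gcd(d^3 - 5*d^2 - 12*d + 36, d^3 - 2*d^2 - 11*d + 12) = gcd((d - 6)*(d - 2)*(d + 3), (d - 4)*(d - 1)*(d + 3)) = d + 3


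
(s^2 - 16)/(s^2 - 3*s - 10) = (16 - s^2)/(-s^2 + 3*s + 10)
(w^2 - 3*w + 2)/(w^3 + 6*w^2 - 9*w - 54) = (w^2 - 3*w + 2)/(w^3 + 6*w^2 - 9*w - 54)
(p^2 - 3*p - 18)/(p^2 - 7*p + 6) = (p + 3)/(p - 1)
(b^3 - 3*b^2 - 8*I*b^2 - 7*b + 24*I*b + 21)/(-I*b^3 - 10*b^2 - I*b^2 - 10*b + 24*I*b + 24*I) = (I*b^3 + b^2*(8 - 3*I) - b*(24 + 7*I) + 21*I)/(b^3 + b^2*(1 - 10*I) - 2*b*(12 + 5*I) - 24)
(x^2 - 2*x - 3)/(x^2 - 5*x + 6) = (x + 1)/(x - 2)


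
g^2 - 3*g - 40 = (g - 8)*(g + 5)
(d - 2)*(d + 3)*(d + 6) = d^3 + 7*d^2 - 36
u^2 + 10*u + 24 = (u + 4)*(u + 6)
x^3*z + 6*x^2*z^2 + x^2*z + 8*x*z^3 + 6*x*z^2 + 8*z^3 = (x + 2*z)*(x + 4*z)*(x*z + z)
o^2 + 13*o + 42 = (o + 6)*(o + 7)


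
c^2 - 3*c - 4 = (c - 4)*(c + 1)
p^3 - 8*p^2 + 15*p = p*(p - 5)*(p - 3)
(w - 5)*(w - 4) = w^2 - 9*w + 20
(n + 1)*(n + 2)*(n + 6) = n^3 + 9*n^2 + 20*n + 12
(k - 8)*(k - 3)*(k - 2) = k^3 - 13*k^2 + 46*k - 48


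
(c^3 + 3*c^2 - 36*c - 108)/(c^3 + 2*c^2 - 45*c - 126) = (c - 6)/(c - 7)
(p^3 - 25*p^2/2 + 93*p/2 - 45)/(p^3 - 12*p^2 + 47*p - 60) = (p^2 - 15*p/2 + 9)/(p^2 - 7*p + 12)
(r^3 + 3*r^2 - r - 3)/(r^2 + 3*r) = r - 1/r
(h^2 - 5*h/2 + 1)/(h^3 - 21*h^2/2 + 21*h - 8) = 1/(h - 8)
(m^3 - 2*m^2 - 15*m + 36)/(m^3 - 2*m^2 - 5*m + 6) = (m^2 + m - 12)/(m^2 + m - 2)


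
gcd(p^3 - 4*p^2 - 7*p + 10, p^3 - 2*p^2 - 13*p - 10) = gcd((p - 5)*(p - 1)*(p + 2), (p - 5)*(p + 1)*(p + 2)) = p^2 - 3*p - 10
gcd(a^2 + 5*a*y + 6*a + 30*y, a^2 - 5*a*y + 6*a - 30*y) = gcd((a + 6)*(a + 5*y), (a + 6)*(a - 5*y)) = a + 6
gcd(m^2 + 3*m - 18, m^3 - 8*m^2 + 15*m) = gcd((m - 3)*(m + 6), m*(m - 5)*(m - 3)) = m - 3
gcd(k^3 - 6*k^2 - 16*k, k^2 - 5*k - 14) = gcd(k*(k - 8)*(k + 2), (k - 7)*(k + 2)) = k + 2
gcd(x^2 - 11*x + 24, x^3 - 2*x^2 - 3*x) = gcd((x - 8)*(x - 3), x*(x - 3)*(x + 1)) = x - 3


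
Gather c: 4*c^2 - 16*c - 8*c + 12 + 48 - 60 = 4*c^2 - 24*c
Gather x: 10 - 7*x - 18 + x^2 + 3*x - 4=x^2 - 4*x - 12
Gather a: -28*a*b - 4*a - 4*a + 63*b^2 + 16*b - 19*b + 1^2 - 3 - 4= a*(-28*b - 8) + 63*b^2 - 3*b - 6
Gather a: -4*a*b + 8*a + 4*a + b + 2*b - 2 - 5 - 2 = a*(12 - 4*b) + 3*b - 9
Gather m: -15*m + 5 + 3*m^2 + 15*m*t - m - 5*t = 3*m^2 + m*(15*t - 16) - 5*t + 5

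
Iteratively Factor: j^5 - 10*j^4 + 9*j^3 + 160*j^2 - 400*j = (j + 4)*(j^4 - 14*j^3 + 65*j^2 - 100*j) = (j - 5)*(j + 4)*(j^3 - 9*j^2 + 20*j) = j*(j - 5)*(j + 4)*(j^2 - 9*j + 20) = j*(j - 5)^2*(j + 4)*(j - 4)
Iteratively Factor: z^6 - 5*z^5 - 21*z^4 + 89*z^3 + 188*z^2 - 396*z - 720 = (z - 5)*(z^5 - 21*z^3 - 16*z^2 + 108*z + 144) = (z - 5)*(z + 3)*(z^4 - 3*z^3 - 12*z^2 + 20*z + 48) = (z - 5)*(z - 3)*(z + 3)*(z^3 - 12*z - 16) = (z - 5)*(z - 3)*(z + 2)*(z + 3)*(z^2 - 2*z - 8) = (z - 5)*(z - 3)*(z + 2)^2*(z + 3)*(z - 4)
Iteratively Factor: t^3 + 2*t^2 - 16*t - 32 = (t + 2)*(t^2 - 16) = (t + 2)*(t + 4)*(t - 4)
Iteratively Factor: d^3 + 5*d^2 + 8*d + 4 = (d + 2)*(d^2 + 3*d + 2) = (d + 1)*(d + 2)*(d + 2)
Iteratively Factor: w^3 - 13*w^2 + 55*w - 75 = (w - 5)*(w^2 - 8*w + 15) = (w - 5)^2*(w - 3)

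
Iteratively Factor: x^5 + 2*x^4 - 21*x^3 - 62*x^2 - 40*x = (x + 4)*(x^4 - 2*x^3 - 13*x^2 - 10*x) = x*(x + 4)*(x^3 - 2*x^2 - 13*x - 10) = x*(x + 1)*(x + 4)*(x^2 - 3*x - 10) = x*(x + 1)*(x + 2)*(x + 4)*(x - 5)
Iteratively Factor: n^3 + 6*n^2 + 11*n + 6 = (n + 2)*(n^2 + 4*n + 3) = (n + 1)*(n + 2)*(n + 3)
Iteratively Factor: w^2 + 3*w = (w)*(w + 3)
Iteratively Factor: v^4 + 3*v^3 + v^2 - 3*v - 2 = (v + 1)*(v^3 + 2*v^2 - v - 2) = (v + 1)*(v + 2)*(v^2 - 1) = (v + 1)^2*(v + 2)*(v - 1)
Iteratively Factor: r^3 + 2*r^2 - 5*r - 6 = (r + 1)*(r^2 + r - 6) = (r + 1)*(r + 3)*(r - 2)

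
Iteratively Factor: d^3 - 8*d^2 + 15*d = (d - 5)*(d^2 - 3*d) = d*(d - 5)*(d - 3)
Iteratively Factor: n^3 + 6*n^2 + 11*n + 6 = (n + 3)*(n^2 + 3*n + 2) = (n + 2)*(n + 3)*(n + 1)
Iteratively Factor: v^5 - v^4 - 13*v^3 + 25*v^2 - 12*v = (v)*(v^4 - v^3 - 13*v^2 + 25*v - 12) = v*(v - 3)*(v^3 + 2*v^2 - 7*v + 4) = v*(v - 3)*(v + 4)*(v^2 - 2*v + 1) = v*(v - 3)*(v - 1)*(v + 4)*(v - 1)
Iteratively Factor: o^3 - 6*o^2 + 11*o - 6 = (o - 1)*(o^2 - 5*o + 6) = (o - 2)*(o - 1)*(o - 3)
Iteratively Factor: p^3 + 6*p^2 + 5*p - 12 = (p + 4)*(p^2 + 2*p - 3) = (p - 1)*(p + 4)*(p + 3)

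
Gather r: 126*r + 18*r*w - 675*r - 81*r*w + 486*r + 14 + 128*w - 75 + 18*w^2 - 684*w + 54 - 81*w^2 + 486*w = r*(-63*w - 63) - 63*w^2 - 70*w - 7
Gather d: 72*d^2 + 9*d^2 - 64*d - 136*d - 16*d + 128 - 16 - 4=81*d^2 - 216*d + 108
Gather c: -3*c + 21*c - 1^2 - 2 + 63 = 18*c + 60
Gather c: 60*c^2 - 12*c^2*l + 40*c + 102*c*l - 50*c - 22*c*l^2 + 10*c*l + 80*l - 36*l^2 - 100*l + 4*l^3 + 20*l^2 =c^2*(60 - 12*l) + c*(-22*l^2 + 112*l - 10) + 4*l^3 - 16*l^2 - 20*l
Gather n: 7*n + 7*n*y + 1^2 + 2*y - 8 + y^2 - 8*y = n*(7*y + 7) + y^2 - 6*y - 7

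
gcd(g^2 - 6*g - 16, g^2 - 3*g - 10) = g + 2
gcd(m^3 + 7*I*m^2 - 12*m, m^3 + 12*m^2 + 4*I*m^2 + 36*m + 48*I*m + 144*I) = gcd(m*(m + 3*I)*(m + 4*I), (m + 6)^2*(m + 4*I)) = m + 4*I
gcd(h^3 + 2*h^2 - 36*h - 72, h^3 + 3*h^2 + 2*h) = h + 2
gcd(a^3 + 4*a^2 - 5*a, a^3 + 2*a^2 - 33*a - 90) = a + 5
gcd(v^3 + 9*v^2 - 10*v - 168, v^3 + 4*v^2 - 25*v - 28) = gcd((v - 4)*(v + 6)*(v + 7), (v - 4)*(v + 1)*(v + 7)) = v^2 + 3*v - 28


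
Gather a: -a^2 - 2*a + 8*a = -a^2 + 6*a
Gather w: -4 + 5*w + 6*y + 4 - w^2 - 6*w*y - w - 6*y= -w^2 + w*(4 - 6*y)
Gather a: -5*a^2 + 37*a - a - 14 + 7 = -5*a^2 + 36*a - 7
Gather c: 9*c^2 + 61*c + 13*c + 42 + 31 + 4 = 9*c^2 + 74*c + 77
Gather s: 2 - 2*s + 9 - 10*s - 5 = 6 - 12*s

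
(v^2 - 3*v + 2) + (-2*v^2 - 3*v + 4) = -v^2 - 6*v + 6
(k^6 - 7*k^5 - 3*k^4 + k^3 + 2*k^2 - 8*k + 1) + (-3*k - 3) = k^6 - 7*k^5 - 3*k^4 + k^3 + 2*k^2 - 11*k - 2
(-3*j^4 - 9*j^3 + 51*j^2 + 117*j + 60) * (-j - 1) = 3*j^5 + 12*j^4 - 42*j^3 - 168*j^2 - 177*j - 60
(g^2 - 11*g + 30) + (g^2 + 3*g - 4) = 2*g^2 - 8*g + 26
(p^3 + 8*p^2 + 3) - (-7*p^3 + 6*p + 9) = 8*p^3 + 8*p^2 - 6*p - 6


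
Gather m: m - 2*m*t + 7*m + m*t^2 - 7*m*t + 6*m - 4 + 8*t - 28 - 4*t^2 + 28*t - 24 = m*(t^2 - 9*t + 14) - 4*t^2 + 36*t - 56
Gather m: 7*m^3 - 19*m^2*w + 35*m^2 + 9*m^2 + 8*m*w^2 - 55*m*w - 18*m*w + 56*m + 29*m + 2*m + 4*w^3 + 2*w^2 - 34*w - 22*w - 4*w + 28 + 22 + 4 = 7*m^3 + m^2*(44 - 19*w) + m*(8*w^2 - 73*w + 87) + 4*w^3 + 2*w^2 - 60*w + 54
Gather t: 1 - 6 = -5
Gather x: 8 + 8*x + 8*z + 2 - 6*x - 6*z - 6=2*x + 2*z + 4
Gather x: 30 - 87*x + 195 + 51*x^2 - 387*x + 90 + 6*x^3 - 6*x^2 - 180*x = 6*x^3 + 45*x^2 - 654*x + 315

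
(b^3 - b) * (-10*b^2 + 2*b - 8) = -10*b^5 + 2*b^4 + 2*b^3 - 2*b^2 + 8*b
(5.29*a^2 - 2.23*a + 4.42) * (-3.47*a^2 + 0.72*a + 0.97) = -18.3563*a^4 + 11.5469*a^3 - 11.8117*a^2 + 1.0193*a + 4.2874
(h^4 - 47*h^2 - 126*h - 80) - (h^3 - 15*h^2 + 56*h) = h^4 - h^3 - 32*h^2 - 182*h - 80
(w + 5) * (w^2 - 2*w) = w^3 + 3*w^2 - 10*w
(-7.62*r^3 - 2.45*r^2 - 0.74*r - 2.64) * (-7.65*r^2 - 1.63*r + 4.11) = 58.293*r^5 + 31.1631*r^4 - 21.6637*r^3 + 11.3327*r^2 + 1.2618*r - 10.8504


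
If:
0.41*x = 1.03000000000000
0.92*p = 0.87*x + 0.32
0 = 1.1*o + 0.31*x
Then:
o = -0.71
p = 2.72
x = 2.51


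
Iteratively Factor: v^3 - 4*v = (v + 2)*(v^2 - 2*v) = v*(v + 2)*(v - 2)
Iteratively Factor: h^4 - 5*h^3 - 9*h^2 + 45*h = (h)*(h^3 - 5*h^2 - 9*h + 45) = h*(h + 3)*(h^2 - 8*h + 15) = h*(h - 3)*(h + 3)*(h - 5)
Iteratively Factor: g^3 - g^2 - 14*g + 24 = (g - 2)*(g^2 + g - 12) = (g - 3)*(g - 2)*(g + 4)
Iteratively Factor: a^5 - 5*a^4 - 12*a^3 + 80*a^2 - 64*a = (a)*(a^4 - 5*a^3 - 12*a^2 + 80*a - 64) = a*(a - 4)*(a^3 - a^2 - 16*a + 16) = a*(a - 4)*(a + 4)*(a^2 - 5*a + 4) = a*(a - 4)*(a - 1)*(a + 4)*(a - 4)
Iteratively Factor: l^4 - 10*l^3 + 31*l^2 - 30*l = (l)*(l^3 - 10*l^2 + 31*l - 30) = l*(l - 5)*(l^2 - 5*l + 6) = l*(l - 5)*(l - 3)*(l - 2)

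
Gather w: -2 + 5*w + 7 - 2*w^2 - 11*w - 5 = -2*w^2 - 6*w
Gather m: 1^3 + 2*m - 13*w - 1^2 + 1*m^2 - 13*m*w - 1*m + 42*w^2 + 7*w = m^2 + m*(1 - 13*w) + 42*w^2 - 6*w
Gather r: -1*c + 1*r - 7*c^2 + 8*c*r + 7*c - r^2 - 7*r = -7*c^2 + 6*c - r^2 + r*(8*c - 6)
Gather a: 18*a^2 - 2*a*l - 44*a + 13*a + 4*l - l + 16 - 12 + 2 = 18*a^2 + a*(-2*l - 31) + 3*l + 6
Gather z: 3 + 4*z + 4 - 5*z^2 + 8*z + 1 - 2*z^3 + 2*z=-2*z^3 - 5*z^2 + 14*z + 8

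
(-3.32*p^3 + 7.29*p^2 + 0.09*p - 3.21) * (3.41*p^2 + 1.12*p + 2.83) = -11.3212*p^5 + 21.1405*p^4 - 0.923899999999998*p^3 + 9.7854*p^2 - 3.3405*p - 9.0843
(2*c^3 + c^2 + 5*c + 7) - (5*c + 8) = 2*c^3 + c^2 - 1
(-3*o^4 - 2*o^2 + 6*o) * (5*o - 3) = -15*o^5 + 9*o^4 - 10*o^3 + 36*o^2 - 18*o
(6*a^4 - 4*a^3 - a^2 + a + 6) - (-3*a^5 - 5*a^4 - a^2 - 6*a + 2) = 3*a^5 + 11*a^4 - 4*a^3 + 7*a + 4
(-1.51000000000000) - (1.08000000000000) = -2.59000000000000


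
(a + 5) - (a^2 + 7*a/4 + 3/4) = -a^2 - 3*a/4 + 17/4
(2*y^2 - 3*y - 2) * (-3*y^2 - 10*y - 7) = -6*y^4 - 11*y^3 + 22*y^2 + 41*y + 14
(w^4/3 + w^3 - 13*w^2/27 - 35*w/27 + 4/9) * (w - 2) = w^5/3 + w^4/3 - 67*w^3/27 - w^2/3 + 82*w/27 - 8/9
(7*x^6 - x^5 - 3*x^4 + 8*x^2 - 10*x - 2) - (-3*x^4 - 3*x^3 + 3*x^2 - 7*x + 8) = 7*x^6 - x^5 + 3*x^3 + 5*x^2 - 3*x - 10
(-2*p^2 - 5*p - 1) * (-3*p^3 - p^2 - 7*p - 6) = 6*p^5 + 17*p^4 + 22*p^3 + 48*p^2 + 37*p + 6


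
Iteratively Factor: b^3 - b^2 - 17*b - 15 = (b + 3)*(b^2 - 4*b - 5) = (b - 5)*(b + 3)*(b + 1)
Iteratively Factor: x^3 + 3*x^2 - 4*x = (x + 4)*(x^2 - x) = (x - 1)*(x + 4)*(x)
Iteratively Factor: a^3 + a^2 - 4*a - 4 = (a + 2)*(a^2 - a - 2) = (a - 2)*(a + 2)*(a + 1)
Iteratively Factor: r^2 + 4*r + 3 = (r + 1)*(r + 3)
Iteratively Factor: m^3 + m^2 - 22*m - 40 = (m + 2)*(m^2 - m - 20) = (m - 5)*(m + 2)*(m + 4)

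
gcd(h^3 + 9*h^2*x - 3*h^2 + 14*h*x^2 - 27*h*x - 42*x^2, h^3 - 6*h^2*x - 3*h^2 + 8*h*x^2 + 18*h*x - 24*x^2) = h - 3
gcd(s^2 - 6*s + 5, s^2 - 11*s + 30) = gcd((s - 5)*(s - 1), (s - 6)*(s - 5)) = s - 5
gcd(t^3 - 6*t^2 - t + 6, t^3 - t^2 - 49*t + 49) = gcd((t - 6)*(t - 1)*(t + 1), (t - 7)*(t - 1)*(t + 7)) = t - 1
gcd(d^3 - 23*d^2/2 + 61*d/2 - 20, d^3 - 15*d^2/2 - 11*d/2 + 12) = d^2 - 9*d + 8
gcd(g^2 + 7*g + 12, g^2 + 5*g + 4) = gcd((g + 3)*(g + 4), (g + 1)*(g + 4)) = g + 4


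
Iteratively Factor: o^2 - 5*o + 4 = (o - 4)*(o - 1)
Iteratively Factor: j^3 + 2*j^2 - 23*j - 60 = (j + 4)*(j^2 - 2*j - 15) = (j - 5)*(j + 4)*(j + 3)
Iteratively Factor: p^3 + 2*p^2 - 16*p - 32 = (p + 4)*(p^2 - 2*p - 8) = (p - 4)*(p + 4)*(p + 2)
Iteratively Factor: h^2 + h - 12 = (h - 3)*(h + 4)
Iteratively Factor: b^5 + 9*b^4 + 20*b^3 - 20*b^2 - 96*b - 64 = (b + 4)*(b^4 + 5*b^3 - 20*b - 16) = (b - 2)*(b + 4)*(b^3 + 7*b^2 + 14*b + 8) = (b - 2)*(b + 4)^2*(b^2 + 3*b + 2) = (b - 2)*(b + 2)*(b + 4)^2*(b + 1)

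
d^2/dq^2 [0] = 0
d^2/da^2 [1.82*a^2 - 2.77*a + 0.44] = 3.64000000000000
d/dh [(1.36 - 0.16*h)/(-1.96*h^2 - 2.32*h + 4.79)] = (-0.3136*h^2 + 5.3312*h + 2.3888)/(3.8416*h^4 + 9.0944*h^3 - 13.3944*h^2 - 22.2256*h + 22.9441)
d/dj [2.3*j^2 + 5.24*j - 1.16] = 4.6*j + 5.24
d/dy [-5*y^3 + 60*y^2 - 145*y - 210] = -15*y^2 + 120*y - 145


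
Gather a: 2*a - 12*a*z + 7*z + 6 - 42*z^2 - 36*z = a*(2 - 12*z) - 42*z^2 - 29*z + 6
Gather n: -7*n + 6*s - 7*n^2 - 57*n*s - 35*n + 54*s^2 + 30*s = -7*n^2 + n*(-57*s - 42) + 54*s^2 + 36*s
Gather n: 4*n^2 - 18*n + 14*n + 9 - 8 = 4*n^2 - 4*n + 1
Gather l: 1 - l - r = -l - r + 1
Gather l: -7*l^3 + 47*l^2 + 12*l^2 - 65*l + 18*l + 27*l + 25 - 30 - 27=-7*l^3 + 59*l^2 - 20*l - 32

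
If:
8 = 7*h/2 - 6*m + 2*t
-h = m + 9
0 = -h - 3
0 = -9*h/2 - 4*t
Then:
No Solution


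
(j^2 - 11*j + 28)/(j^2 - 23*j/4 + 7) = 4*(j - 7)/(4*j - 7)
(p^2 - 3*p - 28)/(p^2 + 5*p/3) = 3*(p^2 - 3*p - 28)/(p*(3*p + 5))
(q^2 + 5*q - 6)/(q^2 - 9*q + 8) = (q + 6)/(q - 8)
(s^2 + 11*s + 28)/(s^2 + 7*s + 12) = (s + 7)/(s + 3)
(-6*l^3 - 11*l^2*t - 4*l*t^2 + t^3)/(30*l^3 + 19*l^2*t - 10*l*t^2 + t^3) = (l + t)/(-5*l + t)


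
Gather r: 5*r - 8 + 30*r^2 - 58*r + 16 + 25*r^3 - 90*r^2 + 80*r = 25*r^3 - 60*r^2 + 27*r + 8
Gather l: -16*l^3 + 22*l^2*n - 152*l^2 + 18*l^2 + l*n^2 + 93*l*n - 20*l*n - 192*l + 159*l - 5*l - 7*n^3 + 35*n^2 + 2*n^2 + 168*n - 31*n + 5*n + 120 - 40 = -16*l^3 + l^2*(22*n - 134) + l*(n^2 + 73*n - 38) - 7*n^3 + 37*n^2 + 142*n + 80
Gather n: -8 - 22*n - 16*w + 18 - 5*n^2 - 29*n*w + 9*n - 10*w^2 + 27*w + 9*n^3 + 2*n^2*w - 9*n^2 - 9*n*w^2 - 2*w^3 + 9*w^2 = 9*n^3 + n^2*(2*w - 14) + n*(-9*w^2 - 29*w - 13) - 2*w^3 - w^2 + 11*w + 10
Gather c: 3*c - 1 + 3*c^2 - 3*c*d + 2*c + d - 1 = 3*c^2 + c*(5 - 3*d) + d - 2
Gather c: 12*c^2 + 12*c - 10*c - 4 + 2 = 12*c^2 + 2*c - 2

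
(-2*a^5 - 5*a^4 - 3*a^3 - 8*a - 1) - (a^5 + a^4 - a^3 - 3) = -3*a^5 - 6*a^4 - 2*a^3 - 8*a + 2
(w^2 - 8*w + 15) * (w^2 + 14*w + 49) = w^4 + 6*w^3 - 48*w^2 - 182*w + 735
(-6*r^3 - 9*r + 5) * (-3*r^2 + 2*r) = 18*r^5 - 12*r^4 + 27*r^3 - 33*r^2 + 10*r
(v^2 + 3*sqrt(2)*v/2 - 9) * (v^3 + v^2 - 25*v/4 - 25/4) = v^5 + v^4 + 3*sqrt(2)*v^4/2 - 61*v^3/4 + 3*sqrt(2)*v^3/2 - 61*v^2/4 - 75*sqrt(2)*v^2/8 - 75*sqrt(2)*v/8 + 225*v/4 + 225/4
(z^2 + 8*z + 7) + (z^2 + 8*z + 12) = 2*z^2 + 16*z + 19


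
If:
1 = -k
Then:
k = -1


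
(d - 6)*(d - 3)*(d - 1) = d^3 - 10*d^2 + 27*d - 18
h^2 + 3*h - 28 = (h - 4)*(h + 7)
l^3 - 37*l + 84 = (l - 4)*(l - 3)*(l + 7)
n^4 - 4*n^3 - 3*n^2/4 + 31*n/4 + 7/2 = (n - 7/2)*(n - 2)*(n + 1/2)*(n + 1)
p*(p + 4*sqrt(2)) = p^2 + 4*sqrt(2)*p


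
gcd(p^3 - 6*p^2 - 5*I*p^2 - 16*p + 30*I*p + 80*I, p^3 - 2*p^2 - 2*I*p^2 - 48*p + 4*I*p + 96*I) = p - 8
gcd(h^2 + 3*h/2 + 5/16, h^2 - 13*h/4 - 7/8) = h + 1/4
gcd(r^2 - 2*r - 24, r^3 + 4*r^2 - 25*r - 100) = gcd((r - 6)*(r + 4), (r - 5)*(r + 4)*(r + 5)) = r + 4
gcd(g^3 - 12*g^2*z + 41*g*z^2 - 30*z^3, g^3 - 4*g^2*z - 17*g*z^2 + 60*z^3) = -g + 5*z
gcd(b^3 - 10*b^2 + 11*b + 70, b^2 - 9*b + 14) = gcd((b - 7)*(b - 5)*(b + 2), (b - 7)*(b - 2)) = b - 7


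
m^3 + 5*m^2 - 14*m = m*(m - 2)*(m + 7)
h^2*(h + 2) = h^3 + 2*h^2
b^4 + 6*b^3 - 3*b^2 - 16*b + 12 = (b - 1)^2*(b + 2)*(b + 6)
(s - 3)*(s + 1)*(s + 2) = s^3 - 7*s - 6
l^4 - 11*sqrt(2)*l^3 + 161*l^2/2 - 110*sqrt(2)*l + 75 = (l - 5*sqrt(2))*(l - 3*sqrt(2))*(l - 5*sqrt(2)/2)*(l - sqrt(2)/2)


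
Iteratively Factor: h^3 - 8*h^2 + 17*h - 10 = (h - 5)*(h^2 - 3*h + 2) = (h - 5)*(h - 1)*(h - 2)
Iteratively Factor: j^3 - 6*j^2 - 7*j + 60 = (j - 4)*(j^2 - 2*j - 15) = (j - 4)*(j + 3)*(j - 5)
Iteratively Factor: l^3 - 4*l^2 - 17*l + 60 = (l - 3)*(l^2 - l - 20) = (l - 5)*(l - 3)*(l + 4)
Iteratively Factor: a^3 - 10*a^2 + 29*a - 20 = (a - 5)*(a^2 - 5*a + 4) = (a - 5)*(a - 4)*(a - 1)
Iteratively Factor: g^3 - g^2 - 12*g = (g - 4)*(g^2 + 3*g) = (g - 4)*(g + 3)*(g)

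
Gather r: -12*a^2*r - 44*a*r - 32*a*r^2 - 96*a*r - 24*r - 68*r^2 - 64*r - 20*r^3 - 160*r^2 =-20*r^3 + r^2*(-32*a - 228) + r*(-12*a^2 - 140*a - 88)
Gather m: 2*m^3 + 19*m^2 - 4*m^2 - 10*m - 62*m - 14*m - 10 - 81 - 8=2*m^3 + 15*m^2 - 86*m - 99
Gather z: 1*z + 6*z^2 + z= 6*z^2 + 2*z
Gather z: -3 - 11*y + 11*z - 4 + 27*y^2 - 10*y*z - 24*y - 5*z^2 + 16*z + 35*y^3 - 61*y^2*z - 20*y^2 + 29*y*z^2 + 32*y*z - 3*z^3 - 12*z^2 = 35*y^3 + 7*y^2 - 35*y - 3*z^3 + z^2*(29*y - 17) + z*(-61*y^2 + 22*y + 27) - 7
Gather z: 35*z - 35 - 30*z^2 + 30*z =-30*z^2 + 65*z - 35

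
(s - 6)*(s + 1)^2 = s^3 - 4*s^2 - 11*s - 6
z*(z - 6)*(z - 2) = z^3 - 8*z^2 + 12*z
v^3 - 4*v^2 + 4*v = v*(v - 2)^2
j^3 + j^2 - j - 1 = (j - 1)*(j + 1)^2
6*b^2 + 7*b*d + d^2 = (b + d)*(6*b + d)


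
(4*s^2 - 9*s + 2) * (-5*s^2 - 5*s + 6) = -20*s^4 + 25*s^3 + 59*s^2 - 64*s + 12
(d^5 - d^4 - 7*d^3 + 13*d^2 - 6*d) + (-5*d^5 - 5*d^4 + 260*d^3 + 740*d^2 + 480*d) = -4*d^5 - 6*d^4 + 253*d^3 + 753*d^2 + 474*d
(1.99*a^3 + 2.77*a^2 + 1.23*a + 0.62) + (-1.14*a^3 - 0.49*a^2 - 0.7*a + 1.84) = 0.85*a^3 + 2.28*a^2 + 0.53*a + 2.46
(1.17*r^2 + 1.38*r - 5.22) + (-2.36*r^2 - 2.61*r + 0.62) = -1.19*r^2 - 1.23*r - 4.6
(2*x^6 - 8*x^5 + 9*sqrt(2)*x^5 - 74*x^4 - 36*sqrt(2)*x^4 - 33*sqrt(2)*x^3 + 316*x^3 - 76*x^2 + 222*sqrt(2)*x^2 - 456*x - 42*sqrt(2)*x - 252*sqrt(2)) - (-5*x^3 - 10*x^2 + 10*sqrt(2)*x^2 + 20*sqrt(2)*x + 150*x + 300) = 2*x^6 - 8*x^5 + 9*sqrt(2)*x^5 - 74*x^4 - 36*sqrt(2)*x^4 - 33*sqrt(2)*x^3 + 321*x^3 - 66*x^2 + 212*sqrt(2)*x^2 - 606*x - 62*sqrt(2)*x - 252*sqrt(2) - 300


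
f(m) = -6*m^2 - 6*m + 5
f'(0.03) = -6.36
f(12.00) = -931.00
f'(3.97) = -53.64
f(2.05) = -32.52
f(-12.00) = -787.00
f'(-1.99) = 17.88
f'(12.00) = -150.00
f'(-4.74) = 50.88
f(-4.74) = -101.37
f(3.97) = -113.39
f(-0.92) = 5.44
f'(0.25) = -9.00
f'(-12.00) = 138.00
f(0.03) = 4.81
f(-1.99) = -6.82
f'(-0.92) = 5.04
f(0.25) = 3.12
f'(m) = -12*m - 6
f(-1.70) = -2.14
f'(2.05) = -30.60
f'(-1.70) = 14.40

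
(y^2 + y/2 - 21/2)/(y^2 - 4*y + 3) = (y + 7/2)/(y - 1)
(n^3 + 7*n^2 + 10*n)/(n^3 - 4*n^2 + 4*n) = (n^2 + 7*n + 10)/(n^2 - 4*n + 4)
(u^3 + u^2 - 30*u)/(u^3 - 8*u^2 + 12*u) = (u^2 + u - 30)/(u^2 - 8*u + 12)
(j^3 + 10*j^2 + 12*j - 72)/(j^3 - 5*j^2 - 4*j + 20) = (j^2 + 12*j + 36)/(j^2 - 3*j - 10)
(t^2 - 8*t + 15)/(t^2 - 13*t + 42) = (t^2 - 8*t + 15)/(t^2 - 13*t + 42)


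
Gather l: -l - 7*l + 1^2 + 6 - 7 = -8*l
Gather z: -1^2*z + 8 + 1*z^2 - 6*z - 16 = z^2 - 7*z - 8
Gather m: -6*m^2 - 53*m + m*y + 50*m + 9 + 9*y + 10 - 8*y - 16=-6*m^2 + m*(y - 3) + y + 3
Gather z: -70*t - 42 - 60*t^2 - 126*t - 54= -60*t^2 - 196*t - 96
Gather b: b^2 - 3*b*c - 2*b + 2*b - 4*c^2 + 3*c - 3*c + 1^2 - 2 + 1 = b^2 - 3*b*c - 4*c^2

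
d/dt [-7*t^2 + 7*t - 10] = 7 - 14*t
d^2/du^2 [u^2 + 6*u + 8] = 2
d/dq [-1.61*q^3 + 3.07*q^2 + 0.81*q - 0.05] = -4.83*q^2 + 6.14*q + 0.81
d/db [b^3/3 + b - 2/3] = b^2 + 1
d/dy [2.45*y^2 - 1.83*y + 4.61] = 4.9*y - 1.83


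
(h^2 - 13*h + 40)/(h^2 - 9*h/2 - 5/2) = 2*(h - 8)/(2*h + 1)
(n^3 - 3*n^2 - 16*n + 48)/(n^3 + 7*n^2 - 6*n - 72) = (n - 4)/(n + 6)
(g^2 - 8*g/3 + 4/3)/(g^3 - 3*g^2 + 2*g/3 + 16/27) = 9*(g - 2)/(9*g^2 - 21*g - 8)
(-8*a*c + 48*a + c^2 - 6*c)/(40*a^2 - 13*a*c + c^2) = (6 - c)/(5*a - c)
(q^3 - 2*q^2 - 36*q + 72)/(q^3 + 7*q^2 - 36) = (q - 6)/(q + 3)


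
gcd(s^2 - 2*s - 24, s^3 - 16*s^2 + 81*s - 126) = s - 6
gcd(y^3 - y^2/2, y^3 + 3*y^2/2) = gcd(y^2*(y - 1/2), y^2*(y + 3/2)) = y^2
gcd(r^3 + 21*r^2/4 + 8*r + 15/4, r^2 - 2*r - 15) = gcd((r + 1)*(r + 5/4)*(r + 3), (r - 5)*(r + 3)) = r + 3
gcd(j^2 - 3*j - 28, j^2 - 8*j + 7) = j - 7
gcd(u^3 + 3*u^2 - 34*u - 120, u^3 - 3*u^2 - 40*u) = u + 5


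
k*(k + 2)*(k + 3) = k^3 + 5*k^2 + 6*k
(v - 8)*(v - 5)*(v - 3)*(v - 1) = v^4 - 17*v^3 + 95*v^2 - 199*v + 120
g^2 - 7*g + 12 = (g - 4)*(g - 3)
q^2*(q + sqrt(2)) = q^3 + sqrt(2)*q^2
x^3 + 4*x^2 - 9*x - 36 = (x - 3)*(x + 3)*(x + 4)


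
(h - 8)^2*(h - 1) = h^3 - 17*h^2 + 80*h - 64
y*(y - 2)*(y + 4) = y^3 + 2*y^2 - 8*y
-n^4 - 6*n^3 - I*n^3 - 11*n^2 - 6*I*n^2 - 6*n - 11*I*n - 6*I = (n + 2)*(n + 3)*(-I*n + 1)*(-I*n - I)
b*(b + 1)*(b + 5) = b^3 + 6*b^2 + 5*b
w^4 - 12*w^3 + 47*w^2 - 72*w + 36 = (w - 6)*(w - 3)*(w - 2)*(w - 1)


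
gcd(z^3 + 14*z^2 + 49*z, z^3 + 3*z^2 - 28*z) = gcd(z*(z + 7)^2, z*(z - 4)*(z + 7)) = z^2 + 7*z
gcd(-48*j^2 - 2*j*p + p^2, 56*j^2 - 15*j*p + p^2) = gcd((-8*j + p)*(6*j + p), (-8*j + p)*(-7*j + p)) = -8*j + p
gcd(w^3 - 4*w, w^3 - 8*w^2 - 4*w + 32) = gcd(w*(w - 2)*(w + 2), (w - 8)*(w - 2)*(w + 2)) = w^2 - 4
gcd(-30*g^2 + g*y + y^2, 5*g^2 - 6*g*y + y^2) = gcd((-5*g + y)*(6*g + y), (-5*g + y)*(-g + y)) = -5*g + y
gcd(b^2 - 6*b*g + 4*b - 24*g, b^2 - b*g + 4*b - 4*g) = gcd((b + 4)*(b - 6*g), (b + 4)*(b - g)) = b + 4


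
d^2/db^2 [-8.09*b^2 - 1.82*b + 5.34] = -16.1800000000000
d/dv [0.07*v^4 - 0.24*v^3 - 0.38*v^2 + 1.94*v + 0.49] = 0.28*v^3 - 0.72*v^2 - 0.76*v + 1.94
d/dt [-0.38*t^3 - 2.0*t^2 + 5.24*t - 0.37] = -1.14*t^2 - 4.0*t + 5.24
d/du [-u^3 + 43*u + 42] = 43 - 3*u^2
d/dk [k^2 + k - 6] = 2*k + 1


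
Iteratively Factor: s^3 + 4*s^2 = (s)*(s^2 + 4*s) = s*(s + 4)*(s)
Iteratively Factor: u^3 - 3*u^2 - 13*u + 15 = (u - 5)*(u^2 + 2*u - 3) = (u - 5)*(u - 1)*(u + 3)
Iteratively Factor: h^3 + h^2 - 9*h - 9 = (h + 3)*(h^2 - 2*h - 3) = (h - 3)*(h + 3)*(h + 1)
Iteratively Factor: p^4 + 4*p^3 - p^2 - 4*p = (p - 1)*(p^3 + 5*p^2 + 4*p) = (p - 1)*(p + 1)*(p^2 + 4*p) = (p - 1)*(p + 1)*(p + 4)*(p)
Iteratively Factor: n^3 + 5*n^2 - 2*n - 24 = (n - 2)*(n^2 + 7*n + 12) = (n - 2)*(n + 4)*(n + 3)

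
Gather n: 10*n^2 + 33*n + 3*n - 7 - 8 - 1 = 10*n^2 + 36*n - 16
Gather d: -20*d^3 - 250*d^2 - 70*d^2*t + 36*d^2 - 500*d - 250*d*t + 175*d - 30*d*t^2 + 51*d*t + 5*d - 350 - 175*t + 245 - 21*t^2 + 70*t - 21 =-20*d^3 + d^2*(-70*t - 214) + d*(-30*t^2 - 199*t - 320) - 21*t^2 - 105*t - 126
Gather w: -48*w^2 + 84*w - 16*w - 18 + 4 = -48*w^2 + 68*w - 14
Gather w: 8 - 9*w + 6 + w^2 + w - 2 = w^2 - 8*w + 12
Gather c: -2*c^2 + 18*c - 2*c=-2*c^2 + 16*c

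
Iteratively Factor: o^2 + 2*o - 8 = (o - 2)*(o + 4)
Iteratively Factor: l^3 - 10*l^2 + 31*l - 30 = (l - 2)*(l^2 - 8*l + 15) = (l - 3)*(l - 2)*(l - 5)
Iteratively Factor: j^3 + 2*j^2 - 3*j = (j - 1)*(j^2 + 3*j) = j*(j - 1)*(j + 3)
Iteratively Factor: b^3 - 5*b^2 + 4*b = (b)*(b^2 - 5*b + 4) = b*(b - 4)*(b - 1)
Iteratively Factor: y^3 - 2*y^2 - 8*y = (y)*(y^2 - 2*y - 8) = y*(y + 2)*(y - 4)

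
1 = 1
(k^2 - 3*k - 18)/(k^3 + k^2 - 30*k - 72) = 1/(k + 4)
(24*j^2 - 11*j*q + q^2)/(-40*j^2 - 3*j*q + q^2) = (-3*j + q)/(5*j + q)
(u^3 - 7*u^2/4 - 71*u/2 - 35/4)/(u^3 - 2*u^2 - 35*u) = (u + 1/4)/u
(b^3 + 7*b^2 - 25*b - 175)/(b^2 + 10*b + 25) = (b^2 + 2*b - 35)/(b + 5)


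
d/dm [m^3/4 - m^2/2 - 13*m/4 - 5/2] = 3*m^2/4 - m - 13/4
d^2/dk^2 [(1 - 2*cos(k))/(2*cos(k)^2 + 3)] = 2*(-36*sin(k)^4*cos(k) + 8*sin(k)^4 + 8*sin(k)^2 - 10*cos(k) + 3*cos(3*k) + 2*cos(5*k) - 10)/(2*sin(k)^2 - 5)^3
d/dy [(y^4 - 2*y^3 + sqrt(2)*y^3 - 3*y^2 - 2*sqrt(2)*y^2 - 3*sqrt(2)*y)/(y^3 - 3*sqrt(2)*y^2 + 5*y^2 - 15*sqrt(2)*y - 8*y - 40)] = (y^6 - 6*sqrt(2)*y^5 + 10*y^5 - 32*sqrt(2)*y^4 - 37*y^4 - 188*y^3 + 50*sqrt(2)*y^3 - 44*sqrt(2)*y^2 + 306*y^2 + 160*sqrt(2)*y + 240*y + 120*sqrt(2))/(y^6 - 6*sqrt(2)*y^5 + 10*y^5 - 60*sqrt(2)*y^4 + 27*y^4 - 102*sqrt(2)*y^3 + 20*y^3 + 114*y^2 + 480*sqrt(2)*y^2 + 640*y + 1200*sqrt(2)*y + 1600)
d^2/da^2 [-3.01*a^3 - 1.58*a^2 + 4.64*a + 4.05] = -18.06*a - 3.16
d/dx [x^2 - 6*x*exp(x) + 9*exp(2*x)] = -6*x*exp(x) + 2*x + 18*exp(2*x) - 6*exp(x)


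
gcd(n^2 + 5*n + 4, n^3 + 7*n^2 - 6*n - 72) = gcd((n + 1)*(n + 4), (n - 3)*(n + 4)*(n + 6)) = n + 4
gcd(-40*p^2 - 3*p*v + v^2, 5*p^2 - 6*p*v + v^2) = 1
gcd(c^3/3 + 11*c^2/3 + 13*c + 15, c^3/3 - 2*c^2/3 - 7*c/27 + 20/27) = 1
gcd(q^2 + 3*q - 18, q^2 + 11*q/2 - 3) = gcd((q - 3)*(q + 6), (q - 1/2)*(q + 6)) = q + 6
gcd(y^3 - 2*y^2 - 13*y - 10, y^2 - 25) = y - 5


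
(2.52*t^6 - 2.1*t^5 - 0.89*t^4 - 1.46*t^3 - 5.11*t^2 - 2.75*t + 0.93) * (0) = 0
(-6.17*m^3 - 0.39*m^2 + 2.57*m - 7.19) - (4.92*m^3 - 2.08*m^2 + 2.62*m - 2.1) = -11.09*m^3 + 1.69*m^2 - 0.0500000000000003*m - 5.09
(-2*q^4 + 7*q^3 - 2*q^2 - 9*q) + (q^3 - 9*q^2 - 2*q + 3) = -2*q^4 + 8*q^3 - 11*q^2 - 11*q + 3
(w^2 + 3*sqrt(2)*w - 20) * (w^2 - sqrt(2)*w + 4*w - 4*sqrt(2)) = w^4 + 2*sqrt(2)*w^3 + 4*w^3 - 26*w^2 + 8*sqrt(2)*w^2 - 104*w + 20*sqrt(2)*w + 80*sqrt(2)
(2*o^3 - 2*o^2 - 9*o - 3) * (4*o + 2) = 8*o^4 - 4*o^3 - 40*o^2 - 30*o - 6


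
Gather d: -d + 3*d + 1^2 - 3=2*d - 2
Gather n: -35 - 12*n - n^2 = -n^2 - 12*n - 35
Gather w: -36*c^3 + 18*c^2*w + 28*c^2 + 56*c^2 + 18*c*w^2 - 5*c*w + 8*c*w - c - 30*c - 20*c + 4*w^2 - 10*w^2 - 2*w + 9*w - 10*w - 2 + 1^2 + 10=-36*c^3 + 84*c^2 - 51*c + w^2*(18*c - 6) + w*(18*c^2 + 3*c - 3) + 9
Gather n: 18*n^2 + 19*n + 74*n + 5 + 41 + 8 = 18*n^2 + 93*n + 54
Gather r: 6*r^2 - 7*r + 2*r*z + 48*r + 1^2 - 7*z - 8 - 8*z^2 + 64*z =6*r^2 + r*(2*z + 41) - 8*z^2 + 57*z - 7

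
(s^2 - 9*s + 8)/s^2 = 1 - 9/s + 8/s^2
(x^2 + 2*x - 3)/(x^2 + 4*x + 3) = (x - 1)/(x + 1)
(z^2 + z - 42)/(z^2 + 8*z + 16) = (z^2 + z - 42)/(z^2 + 8*z + 16)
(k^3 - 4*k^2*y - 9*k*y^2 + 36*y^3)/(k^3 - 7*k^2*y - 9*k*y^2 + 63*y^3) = (-k + 4*y)/(-k + 7*y)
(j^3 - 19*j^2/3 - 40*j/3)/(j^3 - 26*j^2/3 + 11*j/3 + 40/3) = j*(3*j + 5)/(3*j^2 - 2*j - 5)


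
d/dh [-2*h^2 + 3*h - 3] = 3 - 4*h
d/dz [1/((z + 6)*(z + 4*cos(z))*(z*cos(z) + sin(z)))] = ((z + 6)*(z + 4*cos(z))*(z*sin(z) - 2*cos(z)) + (z + 6)*(z*cos(z) + sin(z))*(4*sin(z) - 1) - (z + 4*cos(z))*(z*cos(z) + sin(z)))/((z + 6)^2*(z + 4*cos(z))^2*(z*cos(z) + sin(z))^2)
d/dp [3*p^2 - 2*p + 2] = 6*p - 2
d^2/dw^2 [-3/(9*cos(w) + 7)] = 27*(9*cos(w)^2 - 7*cos(w) - 18)/(9*cos(w) + 7)^3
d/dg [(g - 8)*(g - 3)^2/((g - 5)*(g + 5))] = (g^4 - 132*g^2 + 844*g - 1425)/(g^4 - 50*g^2 + 625)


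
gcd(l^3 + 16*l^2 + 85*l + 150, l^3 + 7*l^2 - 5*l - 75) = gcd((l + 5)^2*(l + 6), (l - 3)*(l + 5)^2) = l^2 + 10*l + 25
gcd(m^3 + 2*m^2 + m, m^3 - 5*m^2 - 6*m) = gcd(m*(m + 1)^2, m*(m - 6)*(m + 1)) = m^2 + m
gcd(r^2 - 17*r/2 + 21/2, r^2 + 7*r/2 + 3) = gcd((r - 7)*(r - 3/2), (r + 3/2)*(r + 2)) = 1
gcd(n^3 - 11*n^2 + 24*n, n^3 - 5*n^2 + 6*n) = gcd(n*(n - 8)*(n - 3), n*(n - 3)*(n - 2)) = n^2 - 3*n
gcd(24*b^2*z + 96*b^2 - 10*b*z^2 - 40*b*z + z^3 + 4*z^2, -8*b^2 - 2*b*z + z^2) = -4*b + z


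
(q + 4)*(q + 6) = q^2 + 10*q + 24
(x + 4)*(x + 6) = x^2 + 10*x + 24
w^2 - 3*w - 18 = (w - 6)*(w + 3)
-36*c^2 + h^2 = (-6*c + h)*(6*c + h)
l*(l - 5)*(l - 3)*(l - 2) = l^4 - 10*l^3 + 31*l^2 - 30*l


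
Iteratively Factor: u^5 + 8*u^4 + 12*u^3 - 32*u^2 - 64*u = (u + 4)*(u^4 + 4*u^3 - 4*u^2 - 16*u) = (u + 2)*(u + 4)*(u^3 + 2*u^2 - 8*u) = (u + 2)*(u + 4)^2*(u^2 - 2*u) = (u - 2)*(u + 2)*(u + 4)^2*(u)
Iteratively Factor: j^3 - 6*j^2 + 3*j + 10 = (j - 5)*(j^2 - j - 2) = (j - 5)*(j - 2)*(j + 1)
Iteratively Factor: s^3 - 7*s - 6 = (s + 1)*(s^2 - s - 6) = (s - 3)*(s + 1)*(s + 2)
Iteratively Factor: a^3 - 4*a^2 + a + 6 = (a - 2)*(a^2 - 2*a - 3) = (a - 3)*(a - 2)*(a + 1)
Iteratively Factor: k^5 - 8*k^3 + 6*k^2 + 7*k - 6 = (k + 1)*(k^4 - k^3 - 7*k^2 + 13*k - 6) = (k - 1)*(k + 1)*(k^3 - 7*k + 6) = (k - 1)*(k + 1)*(k + 3)*(k^2 - 3*k + 2) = (k - 2)*(k - 1)*(k + 1)*(k + 3)*(k - 1)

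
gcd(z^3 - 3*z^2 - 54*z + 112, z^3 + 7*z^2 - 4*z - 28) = z^2 + 5*z - 14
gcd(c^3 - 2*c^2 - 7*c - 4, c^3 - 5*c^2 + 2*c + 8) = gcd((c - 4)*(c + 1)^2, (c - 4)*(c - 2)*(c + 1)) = c^2 - 3*c - 4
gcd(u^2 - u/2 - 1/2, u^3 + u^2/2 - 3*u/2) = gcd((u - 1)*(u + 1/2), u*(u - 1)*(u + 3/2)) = u - 1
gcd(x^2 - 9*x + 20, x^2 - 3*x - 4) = x - 4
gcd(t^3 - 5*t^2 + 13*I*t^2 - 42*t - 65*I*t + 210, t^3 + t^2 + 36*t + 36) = t + 6*I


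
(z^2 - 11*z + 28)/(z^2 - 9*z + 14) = (z - 4)/(z - 2)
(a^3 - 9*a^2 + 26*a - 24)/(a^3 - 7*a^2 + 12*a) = (a - 2)/a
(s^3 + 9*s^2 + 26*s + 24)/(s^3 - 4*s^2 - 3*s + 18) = (s^2 + 7*s + 12)/(s^2 - 6*s + 9)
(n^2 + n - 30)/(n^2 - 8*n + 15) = (n + 6)/(n - 3)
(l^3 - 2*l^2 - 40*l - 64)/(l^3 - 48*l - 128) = (l + 2)/(l + 4)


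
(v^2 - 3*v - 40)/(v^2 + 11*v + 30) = (v - 8)/(v + 6)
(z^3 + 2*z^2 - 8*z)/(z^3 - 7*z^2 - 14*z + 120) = z*(z - 2)/(z^2 - 11*z + 30)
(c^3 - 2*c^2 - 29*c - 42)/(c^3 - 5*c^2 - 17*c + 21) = (c + 2)/(c - 1)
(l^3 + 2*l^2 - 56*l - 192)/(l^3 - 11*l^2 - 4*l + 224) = (l + 6)/(l - 7)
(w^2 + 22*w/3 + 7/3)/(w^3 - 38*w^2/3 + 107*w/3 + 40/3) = (w + 7)/(w^2 - 13*w + 40)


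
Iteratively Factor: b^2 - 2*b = (b - 2)*(b)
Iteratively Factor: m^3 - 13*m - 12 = (m + 1)*(m^2 - m - 12) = (m + 1)*(m + 3)*(m - 4)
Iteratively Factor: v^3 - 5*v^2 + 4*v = (v - 4)*(v^2 - v) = (v - 4)*(v - 1)*(v)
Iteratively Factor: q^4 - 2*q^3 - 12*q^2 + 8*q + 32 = (q - 2)*(q^3 - 12*q - 16) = (q - 2)*(q + 2)*(q^2 - 2*q - 8) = (q - 4)*(q - 2)*(q + 2)*(q + 2)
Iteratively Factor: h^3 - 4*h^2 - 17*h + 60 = (h + 4)*(h^2 - 8*h + 15) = (h - 3)*(h + 4)*(h - 5)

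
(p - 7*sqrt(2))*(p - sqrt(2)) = p^2 - 8*sqrt(2)*p + 14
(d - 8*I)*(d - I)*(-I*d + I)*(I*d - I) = d^4 - 2*d^3 - 9*I*d^3 - 7*d^2 + 18*I*d^2 + 16*d - 9*I*d - 8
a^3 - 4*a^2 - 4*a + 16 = (a - 4)*(a - 2)*(a + 2)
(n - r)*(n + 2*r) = n^2 + n*r - 2*r^2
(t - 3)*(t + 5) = t^2 + 2*t - 15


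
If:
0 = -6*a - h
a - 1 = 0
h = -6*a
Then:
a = 1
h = -6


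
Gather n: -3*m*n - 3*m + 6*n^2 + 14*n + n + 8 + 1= -3*m + 6*n^2 + n*(15 - 3*m) + 9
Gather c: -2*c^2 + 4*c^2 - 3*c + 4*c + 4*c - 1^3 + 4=2*c^2 + 5*c + 3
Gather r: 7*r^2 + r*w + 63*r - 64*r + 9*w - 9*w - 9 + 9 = 7*r^2 + r*(w - 1)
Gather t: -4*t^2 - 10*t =-4*t^2 - 10*t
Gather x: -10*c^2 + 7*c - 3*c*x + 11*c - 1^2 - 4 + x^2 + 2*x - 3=-10*c^2 + 18*c + x^2 + x*(2 - 3*c) - 8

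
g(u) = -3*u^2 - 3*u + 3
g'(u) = -6*u - 3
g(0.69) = -0.50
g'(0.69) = -7.14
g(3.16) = -36.44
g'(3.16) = -21.96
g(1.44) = -7.54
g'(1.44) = -11.64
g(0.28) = 1.92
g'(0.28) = -4.68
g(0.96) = -2.64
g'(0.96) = -8.76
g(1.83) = -12.54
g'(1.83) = -13.98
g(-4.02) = -33.42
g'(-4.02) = 21.12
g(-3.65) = -26.02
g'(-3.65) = 18.90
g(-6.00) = -87.00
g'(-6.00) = 33.00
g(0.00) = 3.00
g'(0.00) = -3.00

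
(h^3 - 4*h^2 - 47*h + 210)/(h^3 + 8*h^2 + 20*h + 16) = (h^3 - 4*h^2 - 47*h + 210)/(h^3 + 8*h^2 + 20*h + 16)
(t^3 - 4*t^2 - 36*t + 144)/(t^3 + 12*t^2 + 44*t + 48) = (t^2 - 10*t + 24)/(t^2 + 6*t + 8)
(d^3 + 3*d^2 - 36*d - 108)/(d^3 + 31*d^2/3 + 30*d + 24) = 3*(d - 6)/(3*d + 4)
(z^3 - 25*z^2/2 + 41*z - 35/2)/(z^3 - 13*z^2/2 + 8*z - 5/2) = (z - 7)/(z - 1)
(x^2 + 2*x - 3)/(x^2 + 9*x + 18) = (x - 1)/(x + 6)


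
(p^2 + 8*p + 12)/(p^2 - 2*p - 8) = (p + 6)/(p - 4)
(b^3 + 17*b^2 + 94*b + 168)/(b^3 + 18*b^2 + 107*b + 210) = (b + 4)/(b + 5)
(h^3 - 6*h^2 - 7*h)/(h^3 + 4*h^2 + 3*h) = (h - 7)/(h + 3)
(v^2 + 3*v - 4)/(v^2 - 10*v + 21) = (v^2 + 3*v - 4)/(v^2 - 10*v + 21)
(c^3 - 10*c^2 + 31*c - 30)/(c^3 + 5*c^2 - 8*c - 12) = (c^2 - 8*c + 15)/(c^2 + 7*c + 6)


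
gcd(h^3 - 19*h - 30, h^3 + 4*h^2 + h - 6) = h^2 + 5*h + 6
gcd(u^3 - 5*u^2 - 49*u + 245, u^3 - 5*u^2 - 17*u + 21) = u - 7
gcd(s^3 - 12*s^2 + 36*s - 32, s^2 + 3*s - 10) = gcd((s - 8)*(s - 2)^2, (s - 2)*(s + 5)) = s - 2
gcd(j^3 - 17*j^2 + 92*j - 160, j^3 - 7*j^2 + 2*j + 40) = j^2 - 9*j + 20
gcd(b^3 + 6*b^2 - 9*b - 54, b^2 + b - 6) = b + 3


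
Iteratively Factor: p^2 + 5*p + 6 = (p + 3)*(p + 2)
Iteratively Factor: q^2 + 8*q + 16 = (q + 4)*(q + 4)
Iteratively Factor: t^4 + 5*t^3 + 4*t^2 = (t)*(t^3 + 5*t^2 + 4*t) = t*(t + 4)*(t^2 + t) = t^2*(t + 4)*(t + 1)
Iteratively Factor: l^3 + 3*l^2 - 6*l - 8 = (l - 2)*(l^2 + 5*l + 4) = (l - 2)*(l + 1)*(l + 4)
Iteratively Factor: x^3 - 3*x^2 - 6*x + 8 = (x + 2)*(x^2 - 5*x + 4) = (x - 4)*(x + 2)*(x - 1)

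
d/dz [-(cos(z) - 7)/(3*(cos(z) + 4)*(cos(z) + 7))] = (sin(z)^2 + 14*cos(z) + 104)*sin(z)/(3*(cos(z) + 4)^2*(cos(z) + 7)^2)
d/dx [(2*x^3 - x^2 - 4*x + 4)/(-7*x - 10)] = (-28*x^3 - 53*x^2 + 20*x + 68)/(49*x^2 + 140*x + 100)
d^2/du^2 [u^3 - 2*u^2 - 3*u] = 6*u - 4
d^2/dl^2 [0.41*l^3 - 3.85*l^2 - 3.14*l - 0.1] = 2.46*l - 7.7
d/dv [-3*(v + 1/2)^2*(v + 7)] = -9*v^2 - 48*v - 87/4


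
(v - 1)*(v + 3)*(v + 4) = v^3 + 6*v^2 + 5*v - 12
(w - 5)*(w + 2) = w^2 - 3*w - 10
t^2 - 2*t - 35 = (t - 7)*(t + 5)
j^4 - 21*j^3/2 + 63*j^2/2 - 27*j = j*(j - 6)*(j - 3)*(j - 3/2)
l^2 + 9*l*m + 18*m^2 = (l + 3*m)*(l + 6*m)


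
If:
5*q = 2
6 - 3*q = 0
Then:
No Solution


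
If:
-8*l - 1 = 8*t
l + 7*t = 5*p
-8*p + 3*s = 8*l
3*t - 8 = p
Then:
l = -41/9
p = 127/24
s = 53/27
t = 319/72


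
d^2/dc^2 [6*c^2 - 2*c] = 12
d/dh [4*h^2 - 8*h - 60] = 8*h - 8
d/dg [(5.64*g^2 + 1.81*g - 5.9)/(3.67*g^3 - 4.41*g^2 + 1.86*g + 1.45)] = (-20.6988*g^4 - 13.2854*g^3 + 83.4315*g^2 - 35.682*g + 13.5985)/(13.4689*g^6 - 32.3694*g^5 + 33.1005*g^4 - 5.7622*g^3 - 9.3294*g^2 + 5.394*g + 2.1025)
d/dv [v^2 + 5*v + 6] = 2*v + 5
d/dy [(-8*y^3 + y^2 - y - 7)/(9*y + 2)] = (-144*y^3 - 39*y^2 + 4*y + 61)/(81*y^2 + 36*y + 4)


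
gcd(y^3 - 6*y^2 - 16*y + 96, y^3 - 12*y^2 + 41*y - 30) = y - 6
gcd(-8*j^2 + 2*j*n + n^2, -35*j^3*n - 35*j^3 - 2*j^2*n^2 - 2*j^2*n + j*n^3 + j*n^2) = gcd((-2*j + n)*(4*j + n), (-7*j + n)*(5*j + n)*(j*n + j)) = 1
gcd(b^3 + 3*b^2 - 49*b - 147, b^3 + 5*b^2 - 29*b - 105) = b^2 + 10*b + 21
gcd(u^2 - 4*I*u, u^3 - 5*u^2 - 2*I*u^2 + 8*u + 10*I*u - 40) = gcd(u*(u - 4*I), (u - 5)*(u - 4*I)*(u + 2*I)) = u - 4*I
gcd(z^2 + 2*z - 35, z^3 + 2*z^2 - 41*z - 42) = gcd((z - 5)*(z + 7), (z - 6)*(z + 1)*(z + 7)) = z + 7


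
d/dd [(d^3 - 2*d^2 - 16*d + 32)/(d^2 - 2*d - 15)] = (d^4 - 4*d^3 - 25*d^2 - 4*d + 304)/(d^4 - 4*d^3 - 26*d^2 + 60*d + 225)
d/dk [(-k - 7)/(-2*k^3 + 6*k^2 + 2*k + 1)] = (-4*k^3 - 36*k^2 + 84*k + 13)/(4*k^6 - 24*k^5 + 28*k^4 + 20*k^3 + 16*k^2 + 4*k + 1)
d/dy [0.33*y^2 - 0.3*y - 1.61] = 0.66*y - 0.3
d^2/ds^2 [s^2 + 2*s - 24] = 2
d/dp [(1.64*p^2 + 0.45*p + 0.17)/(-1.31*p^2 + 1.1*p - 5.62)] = (2.3935*p^2 - 17.9882*p - 2.716)/(1.7161*p^4 - 2.882*p^3 + 15.9344*p^2 - 12.364*p + 31.5844)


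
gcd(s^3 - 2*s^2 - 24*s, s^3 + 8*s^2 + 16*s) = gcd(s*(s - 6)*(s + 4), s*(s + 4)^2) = s^2 + 4*s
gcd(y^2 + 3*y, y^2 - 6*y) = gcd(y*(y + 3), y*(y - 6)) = y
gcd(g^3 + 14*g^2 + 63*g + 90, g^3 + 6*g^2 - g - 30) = g^2 + 8*g + 15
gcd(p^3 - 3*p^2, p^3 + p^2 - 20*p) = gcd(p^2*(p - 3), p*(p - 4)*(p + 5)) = p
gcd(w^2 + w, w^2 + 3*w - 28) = 1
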